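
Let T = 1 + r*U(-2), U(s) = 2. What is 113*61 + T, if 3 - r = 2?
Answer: 6896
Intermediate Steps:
r = 1 (r = 3 - 1*2 = 3 - 2 = 1)
T = 3 (T = 1 + 1*2 = 1 + 2 = 3)
113*61 + T = 113*61 + 3 = 6893 + 3 = 6896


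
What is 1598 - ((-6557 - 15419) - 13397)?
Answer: 36971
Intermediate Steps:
1598 - ((-6557 - 15419) - 13397) = 1598 - (-21976 - 13397) = 1598 - 1*(-35373) = 1598 + 35373 = 36971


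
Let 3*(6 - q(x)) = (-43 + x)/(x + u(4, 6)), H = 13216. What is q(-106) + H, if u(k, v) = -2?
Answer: 4283779/324 ≈ 13222.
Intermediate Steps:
q(x) = 6 - (-43 + x)/(3*(-2 + x)) (q(x) = 6 - (-43 + x)/(3*(x - 2)) = 6 - (-43 + x)/(3*(-2 + x)))
q(-106) + H = (7 + 17*(-106))/(3*(-2 - 106)) + 13216 = (⅓)*(7 - 1802)/(-108) + 13216 = (⅓)*(-1/108)*(-1795) + 13216 = 1795/324 + 13216 = 4283779/324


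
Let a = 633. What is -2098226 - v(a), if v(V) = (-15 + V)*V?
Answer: -2489420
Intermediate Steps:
v(V) = V*(-15 + V)
-2098226 - v(a) = -2098226 - 633*(-15 + 633) = -2098226 - 633*618 = -2098226 - 1*391194 = -2098226 - 391194 = -2489420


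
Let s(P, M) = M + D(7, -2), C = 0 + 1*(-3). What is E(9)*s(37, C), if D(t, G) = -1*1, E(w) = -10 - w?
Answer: 76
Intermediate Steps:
C = -3 (C = 0 - 3 = -3)
D(t, G) = -1
s(P, M) = -1 + M (s(P, M) = M - 1 = -1 + M)
E(9)*s(37, C) = (-10 - 1*9)*(-1 - 3) = (-10 - 9)*(-4) = -19*(-4) = 76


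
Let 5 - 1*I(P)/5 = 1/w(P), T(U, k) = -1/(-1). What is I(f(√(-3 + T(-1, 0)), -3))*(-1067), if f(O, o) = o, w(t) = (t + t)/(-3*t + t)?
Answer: -32010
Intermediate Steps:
w(t) = -1 (w(t) = (2*t)/((-2*t)) = (2*t)*(-1/(2*t)) = -1)
T(U, k) = 1 (T(U, k) = -1*(-1) = 1)
I(P) = 30 (I(P) = 25 - 5/(-1) = 25 - 5*(-1) = 25 + 5 = 30)
I(f(√(-3 + T(-1, 0)), -3))*(-1067) = 30*(-1067) = -32010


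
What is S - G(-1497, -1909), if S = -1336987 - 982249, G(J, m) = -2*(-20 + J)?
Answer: -2322270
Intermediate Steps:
G(J, m) = 40 - 2*J
S = -2319236
S - G(-1497, -1909) = -2319236 - (40 - 2*(-1497)) = -2319236 - (40 + 2994) = -2319236 - 1*3034 = -2319236 - 3034 = -2322270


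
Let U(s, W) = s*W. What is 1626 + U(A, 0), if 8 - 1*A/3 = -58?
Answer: 1626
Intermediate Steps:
A = 198 (A = 24 - 3*(-58) = 24 + 174 = 198)
U(s, W) = W*s
1626 + U(A, 0) = 1626 + 0*198 = 1626 + 0 = 1626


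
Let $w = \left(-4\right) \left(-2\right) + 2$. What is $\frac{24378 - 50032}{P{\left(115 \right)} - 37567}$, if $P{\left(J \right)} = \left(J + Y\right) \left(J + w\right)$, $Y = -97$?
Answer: $\frac{25654}{35317} \approx 0.72639$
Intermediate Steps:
$w = 10$ ($w = 8 + 2 = 10$)
$P{\left(J \right)} = \left(-97 + J\right) \left(10 + J\right)$ ($P{\left(J \right)} = \left(J - 97\right) \left(J + 10\right) = \left(-97 + J\right) \left(10 + J\right)$)
$\frac{24378 - 50032}{P{\left(115 \right)} - 37567} = \frac{24378 - 50032}{\left(-970 + 115^{2} - 10005\right) - 37567} = - \frac{25654}{\left(-970 + 13225 - 10005\right) - 37567} = - \frac{25654}{2250 - 37567} = - \frac{25654}{-35317} = \left(-25654\right) \left(- \frac{1}{35317}\right) = \frac{25654}{35317}$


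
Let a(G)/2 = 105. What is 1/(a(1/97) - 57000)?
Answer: -1/56790 ≈ -1.7609e-5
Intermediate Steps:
a(G) = 210 (a(G) = 2*105 = 210)
1/(a(1/97) - 57000) = 1/(210 - 57000) = 1/(-56790) = -1/56790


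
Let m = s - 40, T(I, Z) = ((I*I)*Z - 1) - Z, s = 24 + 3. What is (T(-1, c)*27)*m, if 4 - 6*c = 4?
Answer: 351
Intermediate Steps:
c = 0 (c = ⅔ - ⅙*4 = ⅔ - ⅔ = 0)
s = 27
T(I, Z) = -1 - Z + Z*I² (T(I, Z) = (I²*Z - 1) - Z = (Z*I² - 1) - Z = (-1 + Z*I²) - Z = -1 - Z + Z*I²)
m = -13 (m = 27 - 40 = -13)
(T(-1, c)*27)*m = ((-1 - 1*0 + 0*(-1)²)*27)*(-13) = ((-1 + 0 + 0*1)*27)*(-13) = ((-1 + 0 + 0)*27)*(-13) = -1*27*(-13) = -27*(-13) = 351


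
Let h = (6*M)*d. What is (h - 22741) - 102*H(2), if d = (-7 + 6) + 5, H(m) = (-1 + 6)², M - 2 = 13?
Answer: -24931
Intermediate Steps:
M = 15 (M = 2 + 13 = 15)
H(m) = 25 (H(m) = 5² = 25)
d = 4 (d = -1 + 5 = 4)
h = 360 (h = (6*15)*4 = 90*4 = 360)
(h - 22741) - 102*H(2) = (360 - 22741) - 102*25 = -22381 - 2550 = -24931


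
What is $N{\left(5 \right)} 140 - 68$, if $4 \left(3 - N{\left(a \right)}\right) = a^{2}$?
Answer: $-523$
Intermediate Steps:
$N{\left(a \right)} = 3 - \frac{a^{2}}{4}$
$N{\left(5 \right)} 140 - 68 = \left(3 - \frac{5^{2}}{4}\right) 140 - 68 = \left(3 - \frac{25}{4}\right) 140 - 68 = \left(- \frac{13}{4}\right) 140 - 68 = -455 - 68 = -523$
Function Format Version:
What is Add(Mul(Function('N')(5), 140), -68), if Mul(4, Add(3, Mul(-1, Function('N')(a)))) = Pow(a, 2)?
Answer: -523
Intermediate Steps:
Function('N')(a) = Add(3, Mul(Rational(-1, 4), Pow(a, 2)))
Add(Mul(Function('N')(5), 140), -68) = Add(Mul(Add(3, Mul(Rational(-1, 4), Pow(5, 2))), 140), -68) = Add(Mul(Add(3, Mul(Rational(-1, 4), 25)), 140), -68) = Add(Mul(Add(3, Rational(-25, 4)), 140), -68) = Add(Mul(Rational(-13, 4), 140), -68) = Add(-455, -68) = -523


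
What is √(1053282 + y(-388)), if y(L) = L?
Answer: √1052894 ≈ 1026.1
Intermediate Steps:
√(1053282 + y(-388)) = √(1053282 - 388) = √1052894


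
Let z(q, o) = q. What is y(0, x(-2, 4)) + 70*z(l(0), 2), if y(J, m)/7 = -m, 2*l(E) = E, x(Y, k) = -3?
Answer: 21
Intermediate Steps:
l(E) = E/2
y(J, m) = -7*m (y(J, m) = 7*(-m) = -7*m)
y(0, x(-2, 4)) + 70*z(l(0), 2) = -7*(-3) + 70*((½)*0) = 21 + 70*0 = 21 + 0 = 21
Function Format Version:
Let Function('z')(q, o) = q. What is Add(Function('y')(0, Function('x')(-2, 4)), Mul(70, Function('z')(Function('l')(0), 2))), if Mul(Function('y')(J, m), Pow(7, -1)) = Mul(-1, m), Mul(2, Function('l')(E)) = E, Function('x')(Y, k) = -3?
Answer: 21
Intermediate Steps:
Function('l')(E) = Mul(Rational(1, 2), E)
Function('y')(J, m) = Mul(-7, m) (Function('y')(J, m) = Mul(7, Mul(-1, m)) = Mul(-7, m))
Add(Function('y')(0, Function('x')(-2, 4)), Mul(70, Function('z')(Function('l')(0), 2))) = Add(Mul(-7, -3), Mul(70, Mul(Rational(1, 2), 0))) = Add(21, Mul(70, 0)) = Add(21, 0) = 21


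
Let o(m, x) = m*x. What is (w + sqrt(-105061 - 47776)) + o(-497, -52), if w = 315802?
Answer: 341646 + I*sqrt(152837) ≈ 3.4165e+5 + 390.94*I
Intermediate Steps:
(w + sqrt(-105061 - 47776)) + o(-497, -52) = (315802 + sqrt(-105061 - 47776)) - 497*(-52) = (315802 + sqrt(-152837)) + 25844 = (315802 + I*sqrt(152837)) + 25844 = 341646 + I*sqrt(152837)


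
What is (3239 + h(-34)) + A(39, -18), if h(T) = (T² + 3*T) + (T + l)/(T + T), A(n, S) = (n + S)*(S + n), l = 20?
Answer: 160963/34 ≈ 4734.2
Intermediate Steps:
A(n, S) = (S + n)² (A(n, S) = (S + n)*(S + n) = (S + n)²)
h(T) = T² + 3*T + (20 + T)/(2*T) (h(T) = (T² + 3*T) + (T + 20)/(T + T) = (T² + 3*T) + (20 + T)/((2*T)) = (T² + 3*T) + (20 + T)*(1/(2*T)) = (T² + 3*T) + (20 + T)/(2*T) = T² + 3*T + (20 + T)/(2*T))
(3239 + h(-34)) + A(39, -18) = (3239 + (½ + (-34)² + 3*(-34) + 10/(-34))) + (-18 + 39)² = (3239 + (½ + 1156 - 102 + 10*(-1/34))) + 21² = (3239 + (½ + 1156 - 102 - 5/17)) + 441 = (3239 + 35843/34) + 441 = 145969/34 + 441 = 160963/34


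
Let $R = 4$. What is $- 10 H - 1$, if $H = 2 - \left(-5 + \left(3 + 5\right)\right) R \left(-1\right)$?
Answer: $-141$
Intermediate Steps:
$H = 14$ ($H = 2 - \left(-5 + \left(3 + 5\right)\right) 4 \left(-1\right) = 2 - \left(-5 + 8\right) 4 \left(-1\right) = 2 - 3 \cdot 4 \left(-1\right) = 2 - 12 \left(-1\right) = 2 - -12 = 2 + 12 = 14$)
$- 10 H - 1 = \left(-10\right) 14 - 1 = -140 - 1 = -141$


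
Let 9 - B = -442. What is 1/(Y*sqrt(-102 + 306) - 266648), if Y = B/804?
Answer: -14363794464/3830077062778855 - 60434*sqrt(51)/3830077062778855 ≈ -3.7504e-6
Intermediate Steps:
B = 451 (B = 9 - 1*(-442) = 9 + 442 = 451)
Y = 451/804 ≈ 0.56095
1/(Y*sqrt(-102 + 306) - 266648) = 1/(451*sqrt(-102 + 306)/804 - 266648) = 1/(451*sqrt(204)/804 - 266648) = 1/(451*(2*sqrt(51))/804 - 266648) = 1/(451*sqrt(51)/402 - 266648) = 1/(-266648 + 451*sqrt(51)/402)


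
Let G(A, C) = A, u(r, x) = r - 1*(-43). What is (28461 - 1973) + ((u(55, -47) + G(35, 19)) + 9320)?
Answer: 35941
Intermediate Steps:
u(r, x) = 43 + r (u(r, x) = r + 43 = 43 + r)
(28461 - 1973) + ((u(55, -47) + G(35, 19)) + 9320) = (28461 - 1973) + (((43 + 55) + 35) + 9320) = 26488 + ((98 + 35) + 9320) = 26488 + (133 + 9320) = 26488 + 9453 = 35941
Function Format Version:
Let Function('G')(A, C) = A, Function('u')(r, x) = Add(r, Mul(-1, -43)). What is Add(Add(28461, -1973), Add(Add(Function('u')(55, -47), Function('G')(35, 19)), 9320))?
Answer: 35941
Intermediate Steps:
Function('u')(r, x) = Add(43, r) (Function('u')(r, x) = Add(r, 43) = Add(43, r))
Add(Add(28461, -1973), Add(Add(Function('u')(55, -47), Function('G')(35, 19)), 9320)) = Add(Add(28461, -1973), Add(Add(Add(43, 55), 35), 9320)) = Add(26488, Add(Add(98, 35), 9320)) = Add(26488, Add(133, 9320)) = Add(26488, 9453) = 35941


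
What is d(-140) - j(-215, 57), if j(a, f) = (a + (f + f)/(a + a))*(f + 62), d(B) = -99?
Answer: 5486273/215 ≈ 25518.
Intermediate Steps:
j(a, f) = (62 + f)*(a + f/a) (j(a, f) = (a + (2*f)/((2*a)))*(62 + f) = (a + (2*f)*(1/(2*a)))*(62 + f) = (a + f/a)*(62 + f) = (62 + f)*(a + f/a))
d(-140) - j(-215, 57) = -99 - (57² + 62*57 + (-215)²*(62 + 57))/(-215) = -99 - (-1)*(3249 + 3534 + 46225*119)/215 = -99 - (-1)*(3249 + 3534 + 5500775)/215 = -99 - (-1)*5507558/215 = -99 - 1*(-5507558/215) = -99 + 5507558/215 = 5486273/215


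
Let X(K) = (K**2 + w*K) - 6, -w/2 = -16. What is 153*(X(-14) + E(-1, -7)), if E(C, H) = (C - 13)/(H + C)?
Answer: -156825/4 ≈ -39206.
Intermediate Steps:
w = 32 (w = -2*(-16) = 32)
X(K) = -6 + K**2 + 32*K (X(K) = (K**2 + 32*K) - 6 = -6 + K**2 + 32*K)
E(C, H) = (-13 + C)/(C + H)
153*(X(-14) + E(-1, -7)) = 153*((-6 + (-14)**2 + 32*(-14)) + (-13 - 1)/(-1 - 7)) = 153*((-6 + 196 - 448) - 14/(-8)) = 153*(-258 - 1/8*(-14)) = 153*(-258 + 7/4) = 153*(-1025/4) = -156825/4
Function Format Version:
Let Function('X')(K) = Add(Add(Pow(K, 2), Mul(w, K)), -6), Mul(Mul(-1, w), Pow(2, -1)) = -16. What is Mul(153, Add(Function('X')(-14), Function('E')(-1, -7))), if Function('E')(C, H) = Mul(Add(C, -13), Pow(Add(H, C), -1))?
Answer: Rational(-156825, 4) ≈ -39206.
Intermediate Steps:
w = 32 (w = Mul(-2, -16) = 32)
Function('X')(K) = Add(-6, Pow(K, 2), Mul(32, K)) (Function('X')(K) = Add(Add(Pow(K, 2), Mul(32, K)), -6) = Add(-6, Pow(K, 2), Mul(32, K)))
Function('E')(C, H) = Mul(Pow(Add(C, H), -1), Add(-13, C)) (Function('E')(C, H) = Mul(Add(-13, C), Pow(Add(C, H), -1)) = Mul(Pow(Add(C, H), -1), Add(-13, C)))
Mul(153, Add(Function('X')(-14), Function('E')(-1, -7))) = Mul(153, Add(Add(-6, Pow(-14, 2), Mul(32, -14)), Mul(Pow(Add(-1, -7), -1), Add(-13, -1)))) = Mul(153, Add(Add(-6, 196, -448), Mul(Pow(-8, -1), -14))) = Mul(153, Add(-258, Mul(Rational(-1, 8), -14))) = Mul(153, Add(-258, Rational(7, 4))) = Mul(153, Rational(-1025, 4)) = Rational(-156825, 4)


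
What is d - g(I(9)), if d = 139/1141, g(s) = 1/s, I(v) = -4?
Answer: 1697/4564 ≈ 0.37182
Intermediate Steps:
d = 139/1141 (d = 139*(1/1141) = 139/1141 ≈ 0.12182)
d - g(I(9)) = 139/1141 - 1/(-4) = 139/1141 - 1*(-¼) = 139/1141 + ¼ = 1697/4564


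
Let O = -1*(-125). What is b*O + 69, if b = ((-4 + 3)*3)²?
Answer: 1194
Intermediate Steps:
O = 125
b = 9 (b = (-1*3)² = (-3)² = 9)
b*O + 69 = 9*125 + 69 = 1125 + 69 = 1194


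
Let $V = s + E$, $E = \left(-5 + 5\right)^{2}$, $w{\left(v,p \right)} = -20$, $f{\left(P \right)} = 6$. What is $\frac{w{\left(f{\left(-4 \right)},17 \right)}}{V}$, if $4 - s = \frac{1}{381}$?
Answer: $- \frac{7620}{1523} \approx -5.0033$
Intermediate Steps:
$s = \frac{1523}{381}$ ($s = 4 - \frac{1}{381} = \frac{1523}{381} \approx 3.9974$)
$E = 0$ ($E = 0^{2} = 0$)
$V = \frac{1523}{381}$ ($V = \frac{1523}{381} + 0 = \frac{1523}{381} \approx 3.9974$)
$\frac{w{\left(f{\left(-4 \right)},17 \right)}}{V} = - \frac{20}{\frac{1523}{381}} = \left(-20\right) \frac{381}{1523} = - \frac{7620}{1523}$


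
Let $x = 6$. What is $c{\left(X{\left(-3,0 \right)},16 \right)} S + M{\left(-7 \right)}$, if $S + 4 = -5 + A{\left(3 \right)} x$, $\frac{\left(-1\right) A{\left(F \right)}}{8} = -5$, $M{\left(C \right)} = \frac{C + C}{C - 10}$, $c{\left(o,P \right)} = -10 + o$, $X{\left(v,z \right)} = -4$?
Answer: $- \frac{54964}{17} \approx -3233.2$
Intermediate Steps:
$M{\left(C \right)} = \frac{2 C}{-10 + C}$
$A{\left(F \right)} = 40$ ($A{\left(F \right)} = \left(-8\right) \left(-5\right) = 40$)
$S = 231$ ($S = -4 + \left(-5 + 40 \cdot 6\right) = -4 + \left(-5 + 240\right) = -4 + 235 = 231$)
$c{\left(X{\left(-3,0 \right)},16 \right)} S + M{\left(-7 \right)} = \left(-10 - 4\right) 231 + 2 \left(-7\right) \frac{1}{-10 - 7} = \left(-14\right) 231 + 2 \left(-7\right) \frac{1}{-17} = -3234 + 2 \left(-7\right) \left(- \frac{1}{17}\right) = -3234 + \frac{14}{17} = - \frac{54964}{17}$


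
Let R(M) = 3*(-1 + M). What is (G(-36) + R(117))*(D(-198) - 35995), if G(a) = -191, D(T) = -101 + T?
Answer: -5698158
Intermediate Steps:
R(M) = -3 + 3*M
(G(-36) + R(117))*(D(-198) - 35995) = (-191 + (-3 + 3*117))*((-101 - 198) - 35995) = (-191 + (-3 + 351))*(-299 - 35995) = (-191 + 348)*(-36294) = 157*(-36294) = -5698158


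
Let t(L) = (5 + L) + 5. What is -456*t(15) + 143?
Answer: -11257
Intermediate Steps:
t(L) = 10 + L
-456*t(15) + 143 = -456*(10 + 15) + 143 = -456*25 + 143 = -11400 + 143 = -11257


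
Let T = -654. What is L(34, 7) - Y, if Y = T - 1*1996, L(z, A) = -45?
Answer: 2605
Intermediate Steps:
Y = -2650 (Y = -654 - 1*1996 = -654 - 1996 = -2650)
L(34, 7) - Y = -45 - 1*(-2650) = -45 + 2650 = 2605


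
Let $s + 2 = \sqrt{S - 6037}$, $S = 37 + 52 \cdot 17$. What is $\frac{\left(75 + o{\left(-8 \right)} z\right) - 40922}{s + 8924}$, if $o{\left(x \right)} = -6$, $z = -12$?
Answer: $- \frac{7275891}{1592144} + \frac{1631 i \sqrt{1279}}{1592144} \approx -4.5699 + 0.036636 i$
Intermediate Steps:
$S = 921$ ($S = 37 + 884 = 921$)
$s = -2 + 2 i \sqrt{1279}$ ($s = -2 + \sqrt{921 - 6037} = -2 + \sqrt{-5116} = -2 + 2 i \sqrt{1279} \approx -2.0 + 71.526 i$)
$\frac{\left(75 + o{\left(-8 \right)} z\right) - 40922}{s + 8924} = \frac{\left(75 - -72\right) - 40922}{\left(-2 + 2 i \sqrt{1279}\right) + 8924} = \frac{\left(75 + 72\right) - 40922}{8922 + 2 i \sqrt{1279}} = \frac{147 - 40922}{8922 + 2 i \sqrt{1279}} = - \frac{40775}{8922 + 2 i \sqrt{1279}}$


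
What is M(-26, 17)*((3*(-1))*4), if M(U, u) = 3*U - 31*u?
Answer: 7260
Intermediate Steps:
M(U, u) = -31*u + 3*U
M(-26, 17)*((3*(-1))*4) = (-31*17 + 3*(-26))*((3*(-1))*4) = (-527 - 78)*(-3*4) = -605*(-12) = 7260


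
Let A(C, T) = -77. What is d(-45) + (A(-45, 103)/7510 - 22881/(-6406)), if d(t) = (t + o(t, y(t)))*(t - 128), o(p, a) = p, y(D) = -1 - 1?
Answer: 187307351812/12027265 ≈ 15574.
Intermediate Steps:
y(D) = -2
d(t) = 2*t*(-128 + t) (d(t) = (t + t)*(t - 128) = (2*t)*(-128 + t) = 2*t*(-128 + t))
d(-45) + (A(-45, 103)/7510 - 22881/(-6406)) = 2*(-45)*(-128 - 45) + (-77/7510 - 22881/(-6406)) = 2*(-45)*(-173) + (-77*1/7510 - 22881*(-1/6406)) = 15570 + (-77/7510 + 22881/6406) = 15570 + 42835762/12027265 = 187307351812/12027265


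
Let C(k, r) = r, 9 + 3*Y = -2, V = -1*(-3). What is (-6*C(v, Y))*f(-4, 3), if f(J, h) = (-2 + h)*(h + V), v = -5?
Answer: 132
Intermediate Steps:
V = 3
Y = -11/3 (Y = -3 + (1/3)*(-2) = -3 - 2/3 = -11/3 ≈ -3.6667)
f(J, h) = (-2 + h)*(3 + h) (f(J, h) = (-2 + h)*(h + 3) = (-2 + h)*(3 + h))
(-6*C(v, Y))*f(-4, 3) = (-6*(-11/3))*(-6 + 3 + 3**2) = 22*(-6 + 3 + 9) = 22*6 = 132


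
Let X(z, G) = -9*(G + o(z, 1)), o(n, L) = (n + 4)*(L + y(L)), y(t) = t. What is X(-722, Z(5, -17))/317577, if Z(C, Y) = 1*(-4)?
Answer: 4320/105859 ≈ 0.040809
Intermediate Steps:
Z(C, Y) = -4
o(n, L) = 2*L*(4 + n) (o(n, L) = (n + 4)*(L + L) = (4 + n)*(2*L) = 2*L*(4 + n))
X(z, G) = -72 - 18*z - 9*G (X(z, G) = -9*(G + 2*1*(4 + z)) = -9*(G + (8 + 2*z)) = -9*(8 + G + 2*z) = -72 - 18*z - 9*G)
X(-722, Z(5, -17))/317577 = (-72 - 18*(-722) - 9*(-4))/317577 = (-72 + 12996 + 36)*(1/317577) = 12960*(1/317577) = 4320/105859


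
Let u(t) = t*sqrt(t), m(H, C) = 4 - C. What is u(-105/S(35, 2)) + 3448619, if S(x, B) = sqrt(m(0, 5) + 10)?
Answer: 3448619 - 35*I*sqrt(35) ≈ 3.4486e+6 - 207.06*I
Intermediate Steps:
S(x, B) = 3 (S(x, B) = sqrt((4 - 1*5) + 10) = sqrt((4 - 5) + 10) = sqrt(-1 + 10) = sqrt(9) = 3)
u(t) = t**(3/2)
u(-105/S(35, 2)) + 3448619 = (-105/3)**(3/2) + 3448619 = (-105*1/3)**(3/2) + 3448619 = (-35)**(3/2) + 3448619 = -35*I*sqrt(35) + 3448619 = 3448619 - 35*I*sqrt(35)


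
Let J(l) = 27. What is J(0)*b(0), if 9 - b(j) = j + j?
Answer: 243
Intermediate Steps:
b(j) = 9 - 2*j (b(j) = 9 - (j + j) = 9 - 2*j)
J(0)*b(0) = 27*(9 - 2*0) = 27*(9 + 0) = 27*9 = 243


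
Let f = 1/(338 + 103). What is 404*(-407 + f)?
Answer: -72512344/441 ≈ -1.6443e+5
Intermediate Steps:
f = 1/441 ≈ 0.0022676
404*(-407 + f) = 404*(-407 + 1/441) = 404*(-179486/441) = -72512344/441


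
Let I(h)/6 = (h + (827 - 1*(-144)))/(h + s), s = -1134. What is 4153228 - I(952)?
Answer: 377949517/91 ≈ 4.1533e+6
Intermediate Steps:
I(h) = 6*(971 + h)/(-1134 + h) (I(h) = 6*((h + (827 - 1*(-144)))/(h - 1134)) = 6*((h + (827 + 144))/(-1134 + h)) = 6*((h + 971)/(-1134 + h)) = 6*((971 + h)/(-1134 + h)) = 6*(971 + h)/(-1134 + h))
4153228 - I(952) = 4153228 - 6*(971 + 952)/(-1134 + 952) = 4153228 - 6*1923/(-182) = 4153228 - 6*(-1)*1923/182 = 4153228 - 1*(-5769/91) = 4153228 + 5769/91 = 377949517/91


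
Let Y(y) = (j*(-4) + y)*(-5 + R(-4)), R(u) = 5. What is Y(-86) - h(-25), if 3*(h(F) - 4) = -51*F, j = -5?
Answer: -429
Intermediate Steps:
Y(y) = 0 (Y(y) = (-5*(-4) + y)*(-5 + 5) = (20 + y)*0 = 0)
h(F) = 4 - 17*F (h(F) = 4 + (-51*F)/3 = 4 - 17*F)
Y(-86) - h(-25) = 0 - (4 - 17*(-25)) = 0 - (4 + 425) = 0 - 1*429 = 0 - 429 = -429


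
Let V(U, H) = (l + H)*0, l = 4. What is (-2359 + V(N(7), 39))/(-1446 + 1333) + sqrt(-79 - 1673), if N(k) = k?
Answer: 2359/113 + 2*I*sqrt(438) ≈ 20.876 + 41.857*I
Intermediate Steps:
V(U, H) = 0 (V(U, H) = (4 + H)*0 = 0)
(-2359 + V(N(7), 39))/(-1446 + 1333) + sqrt(-79 - 1673) = (-2359 + 0)/(-1446 + 1333) + sqrt(-79 - 1673) = -2359/(-113) + sqrt(-1752) = -2359*(-1/113) + 2*I*sqrt(438) = 2359/113 + 2*I*sqrt(438)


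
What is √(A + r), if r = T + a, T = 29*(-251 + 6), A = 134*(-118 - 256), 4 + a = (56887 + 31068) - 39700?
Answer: I*√8970 ≈ 94.71*I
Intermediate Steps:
a = 48251 (a = -4 + ((56887 + 31068) - 39700) = -4 + (87955 - 39700) = -4 + 48255 = 48251)
A = -50116 (A = 134*(-374) = -50116)
T = -7105 (T = 29*(-245) = -7105)
r = 41146 (r = -7105 + 48251 = 41146)
√(A + r) = √(-50116 + 41146) = √(-8970) = I*√8970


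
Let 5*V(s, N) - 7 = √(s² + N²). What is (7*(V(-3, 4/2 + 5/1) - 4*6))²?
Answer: 628523/25 - 11074*√58/25 ≈ 21767.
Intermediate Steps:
V(s, N) = 7/5 + √(N² + s²)/5 (V(s, N) = 7/5 + √(s² + N²)/5 = 7/5 + √(N² + s²)/5)
(7*(V(-3, 4/2 + 5/1) - 4*6))² = (7*((7/5 + √((4/2 + 5/1)² + (-3)²)/5) - 4*6))² = (7*((7/5 + √((4*(½) + 5*1)² + 9)/5) - 24))² = (7*((7/5 + √((2 + 5)² + 9)/5) - 24))² = (7*((7/5 + √(7² + 9)/5) - 24))² = (7*((7/5 + √(49 + 9)/5) - 24))² = (7*((7/5 + √58/5) - 24))² = (7*(-113/5 + √58/5))² = (-791/5 + 7*√58/5)²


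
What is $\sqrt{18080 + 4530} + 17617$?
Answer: $17617 + \sqrt{22610} \approx 17767.0$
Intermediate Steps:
$\sqrt{18080 + 4530} + 17617 = \sqrt{22610} + 17617 = 17617 + \sqrt{22610}$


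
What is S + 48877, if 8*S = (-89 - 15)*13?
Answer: 48708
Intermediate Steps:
S = -169 (S = ((-89 - 15)*13)/8 = (-104*13)/8 = (⅛)*(-1352) = -169)
S + 48877 = -169 + 48877 = 48708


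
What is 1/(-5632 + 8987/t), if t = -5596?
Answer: -5596/31525659 ≈ -0.00017751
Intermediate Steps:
1/(-5632 + 8987/t) = 1/(-5632 + 8987/(-5596)) = 1/(-5632 + 8987*(-1/5596)) = 1/(-5632 - 8987/5596) = 1/(-31525659/5596) = -5596/31525659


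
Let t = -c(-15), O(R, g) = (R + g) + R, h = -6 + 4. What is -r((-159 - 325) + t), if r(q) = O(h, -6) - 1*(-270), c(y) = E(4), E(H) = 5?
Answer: -260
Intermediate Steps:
c(y) = 5
h = -2
O(R, g) = g + 2*R
t = -5 (t = -1*5 = -5)
r(q) = 260 (r(q) = (-6 + 2*(-2)) - 1*(-270) = (-6 - 4) + 270 = -10 + 270 = 260)
-r((-159 - 325) + t) = -1*260 = -260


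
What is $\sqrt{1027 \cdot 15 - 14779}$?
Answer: $\sqrt{626} \approx 25.02$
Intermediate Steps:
$\sqrt{1027 \cdot 15 - 14779} = \sqrt{15405 - 14779} = \sqrt{626}$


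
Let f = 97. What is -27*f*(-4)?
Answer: 10476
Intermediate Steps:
-27*f*(-4) = -27*97*(-4) = -2619*(-4) = 10476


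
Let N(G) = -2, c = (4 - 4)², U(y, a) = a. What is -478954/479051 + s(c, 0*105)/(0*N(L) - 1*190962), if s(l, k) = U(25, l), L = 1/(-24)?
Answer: -478954/479051 ≈ -0.99980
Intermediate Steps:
L = -1/24 ≈ -0.041667
c = 0 (c = 0² = 0)
s(l, k) = l
-478954/479051 + s(c, 0*105)/(0*N(L) - 1*190962) = -478954/479051 + 0/(0*(-2) - 1*190962) = -478954*1/479051 + 0/(0 - 190962) = -478954/479051 + 0/(-190962) = -478954/479051 + 0*(-1/190962) = -478954/479051 + 0 = -478954/479051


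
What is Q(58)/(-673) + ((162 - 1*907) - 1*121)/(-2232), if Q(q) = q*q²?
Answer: -217453583/751068 ≈ -289.53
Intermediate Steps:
Q(q) = q³
Q(58)/(-673) + ((162 - 1*907) - 1*121)/(-2232) = 58³/(-673) + ((162 - 1*907) - 1*121)/(-2232) = 195112*(-1/673) + ((162 - 907) - 121)*(-1/2232) = -195112/673 + (-745 - 121)*(-1/2232) = -195112/673 - 866*(-1/2232) = -195112/673 + 433/1116 = -217453583/751068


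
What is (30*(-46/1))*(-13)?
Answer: 17940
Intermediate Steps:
(30*(-46/1))*(-13) = (30*(-46*1))*(-13) = (30*(-46))*(-13) = -1380*(-13) = 17940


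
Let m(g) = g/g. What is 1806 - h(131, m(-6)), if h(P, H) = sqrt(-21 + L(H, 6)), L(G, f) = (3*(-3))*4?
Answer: 1806 - I*sqrt(57) ≈ 1806.0 - 7.5498*I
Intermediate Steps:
m(g) = 1
L(G, f) = -36 (L(G, f) = -9*4 = -36)
h(P, H) = I*sqrt(57) (h(P, H) = sqrt(-21 - 36) = sqrt(-57) = I*sqrt(57))
1806 - h(131, m(-6)) = 1806 - I*sqrt(57)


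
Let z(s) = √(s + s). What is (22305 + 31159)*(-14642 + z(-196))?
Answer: -782819888 + 748496*I*√2 ≈ -7.8282e+8 + 1.0585e+6*I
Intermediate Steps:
z(s) = √2*√s (z(s) = √(2*s) = √2*√s)
(22305 + 31159)*(-14642 + z(-196)) = (22305 + 31159)*(-14642 + √2*√(-196)) = 53464*(-14642 + √2*(14*I)) = 53464*(-14642 + 14*I*√2) = -782819888 + 748496*I*√2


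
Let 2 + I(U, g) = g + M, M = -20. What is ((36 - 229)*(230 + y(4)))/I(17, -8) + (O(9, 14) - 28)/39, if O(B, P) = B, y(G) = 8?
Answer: 99492/65 ≈ 1530.6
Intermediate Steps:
I(U, g) = -22 + g (I(U, g) = -2 + (g - 20) = -2 + (-20 + g) = -22 + g)
((36 - 229)*(230 + y(4)))/I(17, -8) + (O(9, 14) - 28)/39 = ((36 - 229)*(230 + 8))/(-22 - 8) + (9 - 28)/39 = -193*238/(-30) - 19*1/39 = -45934*(-1/30) - 19/39 = 22967/15 - 19/39 = 99492/65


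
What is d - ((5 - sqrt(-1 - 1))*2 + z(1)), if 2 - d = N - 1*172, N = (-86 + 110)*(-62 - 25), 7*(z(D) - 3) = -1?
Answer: 15744/7 + 2*I*sqrt(2) ≈ 2249.1 + 2.8284*I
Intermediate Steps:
z(D) = 20/7 (z(D) = 3 + (1/7)*(-1) = 3 - 1/7 = 20/7)
N = -2088 (N = 24*(-87) = -2088)
d = 2262 (d = 2 - (-2088 - 1*172) = 2 - (-2088 - 172) = 2 - 1*(-2260) = 2 + 2260 = 2262)
d - ((5 - sqrt(-1 - 1))*2 + z(1)) = 2262 - ((5 - sqrt(-1 - 1))*2 + 20/7) = 2262 - ((5 - sqrt(-2))*2 + 20/7) = 2262 - ((5 - I*sqrt(2))*2 + 20/7) = 2262 - ((10 - 2*I*sqrt(2)) + 20/7) = 2262 - (90/7 - 2*I*sqrt(2)) = 2262 + (-90/7 + 2*I*sqrt(2)) = 15744/7 + 2*I*sqrt(2)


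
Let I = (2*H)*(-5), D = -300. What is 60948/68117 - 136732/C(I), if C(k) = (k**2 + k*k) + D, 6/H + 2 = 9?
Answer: 114208004639/127719375 ≈ 894.21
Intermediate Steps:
H = 6/7 (H = 6/(-2 + 9) = 6/7 ≈ 0.85714)
I = -60/7 (I = (2*(6/7))*(-5) = (12/7)*(-5) = -60/7 ≈ -8.5714)
C(k) = -300 + 2*k**2 (C(k) = (k**2 + k*k) - 300 = (k**2 + k**2) - 300 = 2*k**2 - 300 = -300 + 2*k**2)
60948/68117 - 136732/C(I) = 60948/68117 - 136732/(-300 + 2*(-60/7)**2) = 60948*(1/68117) - 136732/(-300 + 2*(3600/49)) = 60948/68117 - 136732/(-300 + 7200/49) = 60948/68117 - 136732/(-7500/49) = 60948/68117 - 136732*(-49/7500) = 60948/68117 + 1674967/1875 = 114208004639/127719375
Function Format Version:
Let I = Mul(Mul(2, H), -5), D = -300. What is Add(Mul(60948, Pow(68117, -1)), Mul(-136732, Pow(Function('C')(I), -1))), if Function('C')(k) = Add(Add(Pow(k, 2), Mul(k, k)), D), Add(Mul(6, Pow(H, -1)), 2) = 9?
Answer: Rational(114208004639, 127719375) ≈ 894.21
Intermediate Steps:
H = Rational(6, 7) (H = Mul(6, Pow(Add(-2, 9), -1)) = Mul(6, Pow(7, -1)) = Mul(6, Rational(1, 7)) = Rational(6, 7) ≈ 0.85714)
I = Rational(-60, 7) (I = Mul(Mul(2, Rational(6, 7)), -5) = Mul(Rational(12, 7), -5) = Rational(-60, 7) ≈ -8.5714)
Function('C')(k) = Add(-300, Mul(2, Pow(k, 2))) (Function('C')(k) = Add(Add(Pow(k, 2), Mul(k, k)), -300) = Add(Add(Pow(k, 2), Pow(k, 2)), -300) = Add(Mul(2, Pow(k, 2)), -300) = Add(-300, Mul(2, Pow(k, 2))))
Add(Mul(60948, Pow(68117, -1)), Mul(-136732, Pow(Function('C')(I), -1))) = Add(Mul(60948, Pow(68117, -1)), Mul(-136732, Pow(Add(-300, Mul(2, Pow(Rational(-60, 7), 2))), -1))) = Add(Mul(60948, Rational(1, 68117)), Mul(-136732, Pow(Add(-300, Mul(2, Rational(3600, 49))), -1))) = Add(Rational(60948, 68117), Mul(-136732, Pow(Add(-300, Rational(7200, 49)), -1))) = Add(Rational(60948, 68117), Mul(-136732, Pow(Rational(-7500, 49), -1))) = Add(Rational(60948, 68117), Mul(-136732, Rational(-49, 7500))) = Add(Rational(60948, 68117), Rational(1674967, 1875)) = Rational(114208004639, 127719375)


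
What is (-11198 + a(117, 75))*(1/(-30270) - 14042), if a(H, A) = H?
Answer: 4709993909621/30270 ≈ 1.5560e+8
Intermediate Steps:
(-11198 + a(117, 75))*(1/(-30270) - 14042) = (-11198 + 117)*(1/(-30270) - 14042) = -11081*(-1/30270 - 14042) = -11081*(-425051341/30270) = 4709993909621/30270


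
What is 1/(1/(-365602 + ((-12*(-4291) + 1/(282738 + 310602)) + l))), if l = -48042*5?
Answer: -328900228799/593340 ≈ -5.5432e+5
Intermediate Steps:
l = -240210
1/(1/(-365602 + ((-12*(-4291) + 1/(282738 + 310602)) + l))) = 1/(1/(-365602 + ((-12*(-4291) + 1/(282738 + 310602)) - 240210))) = 1/(1/(-365602 + ((51492 + 1/593340) - 240210))) = 1/(1/(-365602 + (30552263281/593340 - 240210))) = 1/(1/(-365602 - 111973938119/593340)) = 1/(1/(-328900228799/593340)) = 1/(-593340/328900228799) = -328900228799/593340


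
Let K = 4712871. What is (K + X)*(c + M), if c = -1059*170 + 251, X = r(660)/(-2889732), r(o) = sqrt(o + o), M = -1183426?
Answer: -6424609311555 + 1363205*sqrt(330)/1444866 ≈ -6.4246e+12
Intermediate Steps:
r(o) = sqrt(2)*sqrt(o) (r(o) = sqrt(2*o) = sqrt(2)*sqrt(o))
X = -sqrt(330)/1444866 (X = (sqrt(2)*sqrt(660))/(-2889732) = (sqrt(2)*(2*sqrt(165)))*(-1/2889732) = (2*sqrt(330))*(-1/2889732) = -sqrt(330)/1444866 ≈ -1.2573e-5)
c = -179779 (c = -180030 + 251 = -179779)
(K + X)*(c + M) = (4712871 - sqrt(330)/1444866)*(-179779 - 1183426) = (4712871 - sqrt(330)/1444866)*(-1363205) = -6424609311555 + 1363205*sqrt(330)/1444866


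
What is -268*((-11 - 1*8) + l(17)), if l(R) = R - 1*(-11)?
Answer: -2412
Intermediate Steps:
l(R) = 11 + R (l(R) = R + 11 = 11 + R)
-268*((-11 - 1*8) + l(17)) = -268*((-11 - 1*8) + (11 + 17)) = -268*((-11 - 8) + 28) = -268*(-19 + 28) = -268*9 = -2412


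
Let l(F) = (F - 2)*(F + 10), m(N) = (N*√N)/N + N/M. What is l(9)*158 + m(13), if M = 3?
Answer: 63055/3 + √13 ≈ 21022.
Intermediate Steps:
m(N) = √N + N/3 (m(N) = (N*√N)/N + N/3 = N^(3/2)/N + N*(⅓) = √N + N/3)
l(F) = (-2 + F)*(10 + F)
l(9)*158 + m(13) = (-20 + 9² + 8*9)*158 + (√13 + (⅓)*13) = (-20 + 81 + 72)*158 + (√13 + 13/3) = 133*158 + (13/3 + √13) = 21014 + (13/3 + √13) = 63055/3 + √13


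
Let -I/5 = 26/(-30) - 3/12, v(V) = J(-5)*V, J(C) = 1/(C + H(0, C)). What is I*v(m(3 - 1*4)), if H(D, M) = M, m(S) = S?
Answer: 67/120 ≈ 0.55833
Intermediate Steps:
J(C) = 1/(2*C) (J(C) = 1/(C + C) = 1/(2*C))
v(V) = -V/10 (v(V) = ((½)/(-5))*V = ((½)*(-⅕))*V = -V/10)
I = 67/12 (I = -5*(26/(-30) - 3/12) = -5*(26*(-1/30) - 3*1/12) = -5*(-13/15 - ¼) = -5*(-67/60) = 67/12 ≈ 5.5833)
I*v(m(3 - 1*4)) = 67*(-(3 - 1*4)/10)/12 = 67*(-(3 - 4)/10)/12 = 67*(-⅒*(-1))/12 = (67/12)*(⅒) = 67/120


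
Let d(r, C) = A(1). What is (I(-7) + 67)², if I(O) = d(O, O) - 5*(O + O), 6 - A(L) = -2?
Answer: 21025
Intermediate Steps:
A(L) = 8 (A(L) = 6 - 1*(-2) = 6 + 2 = 8)
d(r, C) = 8
I(O) = 8 - 10*O (I(O) = 8 - 5*(O + O) = 8 - 10*O)
(I(-7) + 67)² = ((8 - 10*(-7)) + 67)² = ((8 + 70) + 67)² = (78 + 67)² = 145² = 21025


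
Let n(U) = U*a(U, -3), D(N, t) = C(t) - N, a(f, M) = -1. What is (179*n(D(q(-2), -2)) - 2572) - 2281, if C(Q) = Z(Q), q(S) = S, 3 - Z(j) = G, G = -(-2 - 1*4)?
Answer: -4674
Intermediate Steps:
G = 6 (G = -(-2 - 4) = -1*(-6) = 6)
Z(j) = -3 (Z(j) = 3 - 1*6 = 3 - 6 = -3)
C(Q) = -3
D(N, t) = -3 - N
n(U) = -U (n(U) = U*(-1) = -U)
(179*n(D(q(-2), -2)) - 2572) - 2281 = (179*(-(-3 - 1*(-2))) - 2572) - 2281 = (179*(-(-3 + 2)) - 2572) - 2281 = (179*(-1*(-1)) - 2572) - 2281 = (179*1 - 2572) - 2281 = (179 - 2572) - 2281 = -2393 - 2281 = -4674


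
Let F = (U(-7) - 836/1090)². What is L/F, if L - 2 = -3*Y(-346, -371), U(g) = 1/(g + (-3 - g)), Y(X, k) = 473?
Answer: -3787959825/3236401 ≈ -1170.4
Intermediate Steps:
U(g) = -⅓ (U(g) = 1/(-3) = -⅓)
F = 3236401/2673225 (F = (-⅓ - 836/1090)² = (-⅓ - 836*1/1090)² = (-⅓ - 418/545)² = (-1799/1635)² = 3236401/2673225 ≈ 1.2107)
L = -1417 (L = 2 - 3*473 = 2 - 1419 = -1417)
L/F = -1417/3236401/2673225 = -1417*2673225/3236401 = -3787959825/3236401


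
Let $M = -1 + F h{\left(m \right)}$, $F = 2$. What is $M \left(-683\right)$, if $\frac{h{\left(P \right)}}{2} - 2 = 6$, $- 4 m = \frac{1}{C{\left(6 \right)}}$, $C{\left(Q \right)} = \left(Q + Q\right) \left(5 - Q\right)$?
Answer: $-21173$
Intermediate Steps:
$C{\left(Q \right)} = 2 Q \left(5 - Q\right)$
$m = \frac{1}{48}$ ($m = - \frac{1}{4 \cdot 2 \cdot 6 \left(5 - 6\right)} = - \frac{1}{4 \cdot 2 \cdot 6 \left(-1\right)} = - \frac{1}{4 \left(-12\right)} = \left(- \frac{1}{4}\right) \left(- \frac{1}{12}\right) = \frac{1}{48} \approx 0.020833$)
$h{\left(P \right)} = 16$ ($h{\left(P \right)} = 4 + 2 \cdot 6 = 4 + 12 = 16$)
$M = 31$ ($M = -1 + 2 \cdot 16 = -1 + 32 = 31$)
$M \left(-683\right) = 31 \left(-683\right) = -21173$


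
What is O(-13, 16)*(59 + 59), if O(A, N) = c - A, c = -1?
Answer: 1416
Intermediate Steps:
O(A, N) = -1 - A
O(-13, 16)*(59 + 59) = (-1 - 1*(-13))*(59 + 59) = (-1 + 13)*118 = 12*118 = 1416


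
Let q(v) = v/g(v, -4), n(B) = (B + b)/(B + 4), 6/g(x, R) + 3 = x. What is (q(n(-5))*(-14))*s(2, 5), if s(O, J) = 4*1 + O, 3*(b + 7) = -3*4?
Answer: -2912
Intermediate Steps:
g(x, R) = 6/(-3 + x)
b = -11 (b = -7 + (-3*4)/3 = -7 + (1/3)*(-12) = -7 - 4 = -11)
s(O, J) = 4 + O
n(B) = (-11 + B)/(4 + B) (n(B) = (B - 11)/(B + 4) = (-11 + B)/(4 + B))
q(v) = v*(-1/2 + v/6) (q(v) = v/((6/(-3 + v))) = v*(-1/2 + v/6))
(q(n(-5))*(-14))*s(2, 5) = ((((-11 - 5)/(4 - 5))*(-3 + (-11 - 5)/(4 - 5))/6)*(-14))*(4 + 2) = (((-16/(-1))*(-3 - 16/(-1))/6)*(-14))*6 = (((-1*(-16))*(-3 - 1*(-16))/6)*(-14))*6 = (((1/6)*16*(-3 + 16))*(-14))*6 = (((1/6)*16*13)*(-14))*6 = ((104/3)*(-14))*6 = -1456/3*6 = -2912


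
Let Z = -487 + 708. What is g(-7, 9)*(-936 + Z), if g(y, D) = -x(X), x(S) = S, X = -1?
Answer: -715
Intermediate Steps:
g(y, D) = 1 (g(y, D) = -1*(-1) = 1)
Z = 221
g(-7, 9)*(-936 + Z) = 1*(-936 + 221) = 1*(-715) = -715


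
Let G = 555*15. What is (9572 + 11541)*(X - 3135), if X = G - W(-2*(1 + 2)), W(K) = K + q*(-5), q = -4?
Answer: 109280888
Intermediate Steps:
W(K) = 20 + K (W(K) = K - 4*(-5) = K + 20 = 20 + K)
G = 8325
X = 8311 (X = 8325 - (20 - 2*(1 + 2)) = 8325 - (20 - 2*3) = 8325 - (20 - 6) = 8325 - 1*14 = 8325 - 14 = 8311)
(9572 + 11541)*(X - 3135) = (9572 + 11541)*(8311 - 3135) = 21113*5176 = 109280888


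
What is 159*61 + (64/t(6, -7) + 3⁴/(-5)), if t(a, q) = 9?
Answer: 436046/45 ≈ 9689.9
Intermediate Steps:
159*61 + (64/t(6, -7) + 3⁴/(-5)) = 159*61 + (64/9 + 3⁴/(-5)) = 9699 + (64*(⅑) + 81*(-⅕)) = 9699 + (64/9 - 81/5) = 9699 - 409/45 = 436046/45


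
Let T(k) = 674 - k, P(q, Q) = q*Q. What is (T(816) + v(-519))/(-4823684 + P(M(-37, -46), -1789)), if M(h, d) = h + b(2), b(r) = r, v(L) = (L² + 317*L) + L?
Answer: -104177/4761069 ≈ -0.021881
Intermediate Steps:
v(L) = L² + 318*L
M(h, d) = 2 + h (M(h, d) = h + 2 = 2 + h)
P(q, Q) = Q*q
(T(816) + v(-519))/(-4823684 + P(M(-37, -46), -1789)) = ((674 - 1*816) - 519*(318 - 519))/(-4823684 - 1789*(2 - 37)) = ((674 - 816) - 519*(-201))/(-4823684 - 1789*(-35)) = (-142 + 104319)/(-4823684 + 62615) = 104177/(-4761069) = 104177*(-1/4761069) = -104177/4761069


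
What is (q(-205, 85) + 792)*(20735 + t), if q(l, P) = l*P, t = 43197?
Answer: -1063380956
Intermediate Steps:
q(l, P) = P*l
(q(-205, 85) + 792)*(20735 + t) = (85*(-205) + 792)*(20735 + 43197) = (-17425 + 792)*63932 = -16633*63932 = -1063380956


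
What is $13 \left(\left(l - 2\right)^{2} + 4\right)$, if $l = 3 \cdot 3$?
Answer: $689$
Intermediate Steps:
$l = 9$
$13 \left(\left(l - 2\right)^{2} + 4\right) = 13 \left(\left(9 - 2\right)^{2} + 4\right) = 13 \left(7^{2} + 4\right) = 13 \left(49 + 4\right) = 13 \cdot 53 = 689$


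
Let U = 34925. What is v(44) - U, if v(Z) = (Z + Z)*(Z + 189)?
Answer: -14421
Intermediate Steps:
v(Z) = 2*Z*(189 + Z) (v(Z) = (2*Z)*(189 + Z) = 2*Z*(189 + Z))
v(44) - U = 2*44*(189 + 44) - 1*34925 = 2*44*233 - 34925 = 20504 - 34925 = -14421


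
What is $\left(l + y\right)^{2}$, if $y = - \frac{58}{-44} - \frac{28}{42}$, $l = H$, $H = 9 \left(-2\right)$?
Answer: $\frac{1311025}{4356} \approx 300.97$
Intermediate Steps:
$H = -18$
$l = -18$
$y = \frac{43}{66}$ ($y = \left(-58\right) \left(- \frac{1}{44}\right) - \frac{2}{3} = \frac{29}{22} - \frac{2}{3} = \frac{43}{66} \approx 0.65152$)
$\left(l + y\right)^{2} = \left(-18 + \frac{43}{66}\right)^{2} = \left(- \frac{1145}{66}\right)^{2} = \frac{1311025}{4356}$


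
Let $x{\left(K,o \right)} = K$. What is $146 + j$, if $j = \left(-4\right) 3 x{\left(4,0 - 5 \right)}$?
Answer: $98$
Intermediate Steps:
$j = -48$ ($j = \left(-4\right) 3 \cdot 4 = \left(-12\right) 4 = -48$)
$146 + j = 146 - 48 = 98$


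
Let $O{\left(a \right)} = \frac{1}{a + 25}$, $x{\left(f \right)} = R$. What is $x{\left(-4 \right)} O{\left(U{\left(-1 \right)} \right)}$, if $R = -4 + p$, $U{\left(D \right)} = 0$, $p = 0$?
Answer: $- \frac{4}{25} \approx -0.16$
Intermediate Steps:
$R = -4$ ($R = -4 + 0 = -4$)
$x{\left(f \right)} = -4$
$O{\left(a \right)} = \frac{1}{25 + a}$
$x{\left(-4 \right)} O{\left(U{\left(-1 \right)} \right)} = - \frac{4}{25 + 0} = - \frac{4}{25}$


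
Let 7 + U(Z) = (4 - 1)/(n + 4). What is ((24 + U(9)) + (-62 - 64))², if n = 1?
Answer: 293764/25 ≈ 11751.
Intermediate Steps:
U(Z) = -32/5 (U(Z) = -7 + (4 - 1)/(1 + 4) = -7 + 3/5 = -7 + 3*(⅕) = -7 + ⅗ = -32/5)
((24 + U(9)) + (-62 - 64))² = ((24 - 32/5) + (-62 - 64))² = (88/5 - 126)² = (-542/5)² = 293764/25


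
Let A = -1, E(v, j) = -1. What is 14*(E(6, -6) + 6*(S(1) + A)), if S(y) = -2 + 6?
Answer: 238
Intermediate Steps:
S(y) = 4
14*(E(6, -6) + 6*(S(1) + A)) = 14*(-1 + 6*(4 - 1)) = 14*(-1 + 6*3) = 14*(-1 + 18) = 14*17 = 238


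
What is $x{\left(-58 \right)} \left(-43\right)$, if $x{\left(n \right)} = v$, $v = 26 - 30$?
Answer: $172$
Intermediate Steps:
$v = -4$ ($v = 26 - 30 = -4$)
$x{\left(n \right)} = -4$
$x{\left(-58 \right)} \left(-43\right) = \left(-4\right) \left(-43\right) = 172$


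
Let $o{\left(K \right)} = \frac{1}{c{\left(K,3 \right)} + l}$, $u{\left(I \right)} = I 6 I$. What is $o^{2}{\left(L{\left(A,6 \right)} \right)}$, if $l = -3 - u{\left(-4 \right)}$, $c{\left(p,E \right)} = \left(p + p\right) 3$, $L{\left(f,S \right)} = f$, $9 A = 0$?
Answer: $\frac{1}{9801} \approx 0.00010203$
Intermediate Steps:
$A = 0$ ($A = \frac{1}{9} \cdot 0 = 0$)
$u{\left(I \right)} = 6 I^{2}$ ($u{\left(I \right)} = 6 I I = 6 I^{2}$)
$c{\left(p,E \right)} = 6 p$ ($c{\left(p,E \right)} = 2 p 3 = 6 p$)
$l = -99$ ($l = -3 - 6 \left(-4\right)^{2} = -3 - 6 \cdot 16 = -3 - 96 = -99$)
$o{\left(K \right)} = \frac{1}{-99 + 6 K}$ ($o{\left(K \right)} = \frac{1}{6 K - 99} = \frac{1}{-99 + 6 K}$)
$o^{2}{\left(L{\left(A,6 \right)} \right)} = \left(\frac{1}{3 \left(-33 + 2 \cdot 0\right)}\right)^{2} = \left(\frac{1}{3 \left(-33 + 0\right)}\right)^{2} = \left(\frac{1}{3 \left(-33\right)}\right)^{2} = \left(\frac{1}{3} \left(- \frac{1}{33}\right)\right)^{2} = \left(- \frac{1}{99}\right)^{2} = \frac{1}{9801}$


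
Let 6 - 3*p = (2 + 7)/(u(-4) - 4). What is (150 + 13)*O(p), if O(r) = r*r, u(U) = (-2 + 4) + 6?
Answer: 4075/16 ≈ 254.69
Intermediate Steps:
u(U) = 8 (u(U) = 2 + 6 = 8)
p = 5/4 (p = 2 - (2 + 7)/(3*(8 - 4)) = 2 - 3/4 = 2 - ⅓*9/4 = 2 - ¾ = 5/4 ≈ 1.2500)
O(r) = r²
(150 + 13)*O(p) = (150 + 13)*(5/4)² = 163*(25/16) = 4075/16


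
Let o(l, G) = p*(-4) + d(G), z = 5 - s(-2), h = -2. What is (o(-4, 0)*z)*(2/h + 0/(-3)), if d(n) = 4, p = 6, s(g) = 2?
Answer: 60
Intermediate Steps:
z = 3 (z = 5 - 1*2 = 5 - 2 = 3)
o(l, G) = -20 (o(l, G) = 6*(-4) + 4 = -24 + 4 = -20)
(o(-4, 0)*z)*(2/h + 0/(-3)) = (-20*3)*(2/(-2) + 0/(-3)) = -60*(2*(-½) + 0*(-⅓)) = -60*(-1 + 0) = -60*(-1) = 60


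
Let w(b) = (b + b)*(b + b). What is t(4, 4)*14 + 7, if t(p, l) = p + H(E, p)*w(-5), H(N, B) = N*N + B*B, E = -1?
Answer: 23863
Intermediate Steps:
H(N, B) = B² + N² (H(N, B) = N² + B² = B² + N²)
w(b) = 4*b² (w(b) = (2*b)*(2*b) = 4*b²)
t(p, l) = 100 + p + 100*p² (t(p, l) = p + (p² + (-1)²)*(4*(-5)²) = p + (p² + 1)*(4*25) = p + (1 + p²)*100 = p + (100 + 100*p²) = 100 + p + 100*p²)
t(4, 4)*14 + 7 = (100 + 4 + 100*4²)*14 + 7 = (100 + 4 + 100*16)*14 + 7 = (100 + 4 + 1600)*14 + 7 = 1704*14 + 7 = 23856 + 7 = 23863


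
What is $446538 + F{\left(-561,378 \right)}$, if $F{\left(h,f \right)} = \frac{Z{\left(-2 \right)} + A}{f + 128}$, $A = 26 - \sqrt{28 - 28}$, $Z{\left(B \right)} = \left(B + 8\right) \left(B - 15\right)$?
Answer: $\frac{112974076}{253} \approx 4.4654 \cdot 10^{5}$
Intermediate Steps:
$Z{\left(B \right)} = \left(-15 + B\right) \left(8 + B\right)$ ($Z{\left(B \right)} = \left(8 + B\right) \left(-15 + B\right) = \left(-15 + B\right) \left(8 + B\right)$)
$A = 26$ ($A = 26 - \sqrt{0} = 26 - 0 = 26 + 0 = 26$)
$F{\left(h,f \right)} = - \frac{76}{128 + f}$ ($F{\left(h,f \right)} = \frac{\left(-120 + \left(-2\right)^{2} - -14\right) + 26}{f + 128} = \frac{\left(-120 + 4 + 14\right) + 26}{128 + f} = \frac{-102 + 26}{128 + f} = - \frac{76}{128 + f}$)
$446538 + F{\left(-561,378 \right)} = 446538 - \frac{76}{128 + 378} = 446538 - \frac{76}{506} = 446538 - \frac{38}{253} = \frac{112974076}{253}$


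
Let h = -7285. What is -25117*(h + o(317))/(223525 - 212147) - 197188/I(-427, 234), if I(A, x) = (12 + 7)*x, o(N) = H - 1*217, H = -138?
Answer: 212729146354/12646647 ≈ 16821.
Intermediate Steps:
o(N) = -355 (o(N) = -138 - 1*217 = -138 - 217 = -355)
I(A, x) = 19*x
-25117*(h + o(317))/(223525 - 212147) - 197188/I(-427, 234) = -25117*(-7285 - 355)/(223525 - 212147) - 197188/(19*234) = -25117/(11378/(-7640)) - 197188/4446 = -25117/(11378*(-1/7640)) - 197188*1/4446 = -25117/(-5689/3820) - 98594/2223 = -25117*(-3820/5689) - 98594/2223 = 95946940/5689 - 98594/2223 = 212729146354/12646647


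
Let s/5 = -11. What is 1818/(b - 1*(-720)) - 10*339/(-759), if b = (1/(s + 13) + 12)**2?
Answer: 2532449426/385341517 ≈ 6.5720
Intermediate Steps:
s = -55 (s = 5*(-11) = -55)
b = 253009/1764 (b = (1/(-55 + 13) + 12)**2 = (1/(-42) + 12)**2 = (-1/42 + 12)**2 = (503/42)**2 = 253009/1764 ≈ 143.43)
1818/(b - 1*(-720)) - 10*339/(-759) = 1818/(253009/1764 - 1*(-720)) - 10*339/(-759) = 1818/(253009/1764 + 720) - 3390*(-1/759) = 1818/(1523089/1764) + 1130/253 = 1818*(1764/1523089) + 1130/253 = 3206952/1523089 + 1130/253 = 2532449426/385341517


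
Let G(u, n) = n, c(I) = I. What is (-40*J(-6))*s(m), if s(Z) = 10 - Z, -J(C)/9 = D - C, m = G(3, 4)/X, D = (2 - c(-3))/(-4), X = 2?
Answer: 13680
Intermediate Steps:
D = -5/4 (D = (2 - 1*(-3))/(-4) = (2 + 3)*(-¼) = 5*(-¼) = -5/4 ≈ -1.2500)
m = 2 (m = 4/2 = 4*(½) = 2)
J(C) = 45/4 + 9*C (J(C) = -9*(-5/4 - C) = 45/4 + 9*C)
(-40*J(-6))*s(m) = (-40*(45/4 + 9*(-6)))*(10 - 1*2) = (-40*(45/4 - 54))*(10 - 2) = -40*(-171/4)*8 = 1710*8 = 13680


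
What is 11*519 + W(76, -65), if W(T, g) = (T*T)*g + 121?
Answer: -369610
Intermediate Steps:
W(T, g) = 121 + g*T**2 (W(T, g) = T**2*g + 121 = g*T**2 + 121 = 121 + g*T**2)
11*519 + W(76, -65) = 11*519 + (121 - 65*76**2) = 5709 + (121 - 65*5776) = 5709 + (121 - 375440) = 5709 - 375319 = -369610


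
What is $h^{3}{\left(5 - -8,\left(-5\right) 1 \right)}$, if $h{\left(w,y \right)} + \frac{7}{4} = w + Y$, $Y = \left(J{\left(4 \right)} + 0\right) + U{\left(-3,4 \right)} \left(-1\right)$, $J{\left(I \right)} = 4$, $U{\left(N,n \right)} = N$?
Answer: $\frac{389017}{64} \approx 6078.4$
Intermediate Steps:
$Y = 7$ ($Y = \left(4 + 0\right) - -3 = 4 + 3 = 7$)
$h{\left(w,y \right)} = \frac{21}{4} + w$ ($h{\left(w,y \right)} = - \frac{7}{4} + \left(w + 7\right) = - \frac{7}{4} + \left(7 + w\right) = \frac{21}{4} + w$)
$h^{3}{\left(5 - -8,\left(-5\right) 1 \right)} = \left(\frac{21}{4} + \left(5 - -8\right)\right)^{3} = \left(\frac{21}{4} + \left(5 + 8\right)\right)^{3} = \left(\frac{21}{4} + 13\right)^{3} = \left(\frac{73}{4}\right)^{3} = \frac{389017}{64}$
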